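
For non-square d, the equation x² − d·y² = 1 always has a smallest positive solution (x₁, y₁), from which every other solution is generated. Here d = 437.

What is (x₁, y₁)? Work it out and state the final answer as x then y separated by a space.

d=437: √d = [20; 1,9,2,9,1,40] (ℓ=6, even), read p_5/q_5
a_0=20:  p_0=20·1+0=20,  q_0=20·0+1=1
a_1=1:  p_1=1·20+1=21,  q_1=1·1+0=1
…
a_3=2:  p_3=2·209+21=439,  q_3=2·10+1=21
a_4=9:  p_4=9·439+209=4160,  q_4=9·21+10=199
a_5=1:  p_5=1·4160+439=4599,  q_5=1·199+21=220
fundamental: x₁=4599, y₁=220  (since 21150801 − 437·48400 = 1)

4599 220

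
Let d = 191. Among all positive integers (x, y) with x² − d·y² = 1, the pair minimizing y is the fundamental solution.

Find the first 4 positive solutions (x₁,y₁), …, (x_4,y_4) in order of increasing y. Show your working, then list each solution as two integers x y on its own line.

d=191: √d = [13; 1,4,1,1,3,…,4,1,26] (ℓ=16, even), read p_15/q_15
k=0  a_k=13  p_k/q_k = 13/1
…
k=3  a_k=1  p_k/q_k = 83/6
k=4  a_k=1  p_k/q_k = 152/11
k=5  a_k=3  p_k/q_k = 539/39
k=6  a_k=2  p_k/q_k = 1230/89
…
k=8  a_k=13  p_k/q_k = 40217/2910
k=9  a_k=2  p_k/q_k = 83433/6037
k=10  a_k=2  p_k/q_k = 207083/14984
k=11  a_k=3  p_k/q_k = 704682/50989
k=12  a_k=1  p_k/q_k = 911765/65973
…
k=14  a_k=4  p_k/q_k = 7377553/533821
k=15  a_k=1  p_k/q_k = 8994000/650783
(x₁, y₁) = (8994000, 650783);  8994000² − 191·650783² = 1 ✓
k=2:  x_2 = 8994000·8994000+191·650783·650783 = 161784071999999,  y_2 = 8994000·650783+650783·8994000 = 11706284604000
k=3:  x_3 = 8994000·161784071999999+191·650783·11706284604000 = 2910171887135973018000,  y_3 = 8994000·11706284604000+650783·161784071999999 = 210572647456751349217
k=4:  x_4 = 8994000·2910171887135973018000+191·650783·210572647456751349217 = 52348171905801720863712000001,  y_4 = 8994000·210572647456751349217+650783·2910171887135973018000 = 3787780782452031563430792000

8994000 650783
161784071999999 11706284604000
2910171887135973018000 210572647456751349217
52348171905801720863712000001 3787780782452031563430792000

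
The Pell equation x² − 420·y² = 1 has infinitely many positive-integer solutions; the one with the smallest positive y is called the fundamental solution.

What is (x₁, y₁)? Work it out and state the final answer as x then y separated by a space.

41 2

√420 = [20; 2,40, …], period ℓ=2 (even) → k=1
step 0: (20, 1)  from 20·(1,0) + (0,1)
step 1: (41, 2)  from 2·(20,1) + (1,0)
fundamental: x₁=41, y₁=2  (since 1681 − 420·4 = 1)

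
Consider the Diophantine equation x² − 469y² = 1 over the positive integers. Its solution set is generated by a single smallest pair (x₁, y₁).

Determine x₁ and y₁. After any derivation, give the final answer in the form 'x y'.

137215 6336

√469 → a₀=21, period (1,1,1,10,6,10,1,1,1,42); ℓ=10 even so k=9
i=0: a=21 ⇒ p=21, q=1
i=1: a=1 ⇒ p=22, q=1
i=2: a=1 ⇒ p=43, q=2
i=3: a=1 ⇒ p=65, q=3
i=4: a=10 ⇒ p=693, q=32
i=5: a=6 ⇒ p=4223, q=195
i=6: a=10 ⇒ p=42923, q=1982
i=7: a=1 ⇒ p=47146, q=2177
i=8: a=1 ⇒ p=90069, q=4159
i=9: a=1 ⇒ p=137215, q=6336
→ (137215, 6336).  Check: 137215²=18827956225, 469·6336²=18827956224, difference 1.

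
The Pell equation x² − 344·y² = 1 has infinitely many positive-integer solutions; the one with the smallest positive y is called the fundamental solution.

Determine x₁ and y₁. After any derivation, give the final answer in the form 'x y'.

10405 561

d=344: √d = [18; 1,1,4,1,3,1,4,1,1,36] (ℓ=10, even), read p_9/q_9
a_0=18:  p_0=18·1+0=18,  q_0=18·0+1=1
…
a_4=1:  p_4=1·167+37=204,  q_4=1·9+2=11
a_5=3:  p_5=3·204+167=779,  q_5=3·11+9=42
a_6=1:  p_6=1·779+204=983,  q_6=1·42+11=53
a_7=4:  p_7=4·983+779=4711,  q_7=4·53+42=254
a_8=1:  p_8=1·4711+983=5694,  q_8=1·254+53=307
a_9=1:  p_9=1·5694+4711=10405,  q_9=1·307+254=561
→ (10405, 561).  Check: 10405²=108264025, 344·561²=108264024, difference 1.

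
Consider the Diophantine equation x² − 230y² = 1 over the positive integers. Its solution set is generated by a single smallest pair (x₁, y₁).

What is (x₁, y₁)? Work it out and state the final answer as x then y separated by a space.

91 6

[15; 6,30] for √230; ℓ=2 ⇒ convergent index 1
k=0  a_k=15  p_k/q_k = 15/1
k=1  a_k=6  p_k/q_k = 91/6
fundamental: x₁=91, y₁=6  (since 8281 − 230·36 = 1)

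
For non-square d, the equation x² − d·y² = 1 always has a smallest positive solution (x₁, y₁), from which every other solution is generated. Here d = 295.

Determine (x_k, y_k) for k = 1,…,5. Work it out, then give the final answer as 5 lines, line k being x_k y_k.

2024999 117900
8201241900001 477494764200
33215013292518224999 1933852840020353700
134520737404664024967600001 7832100134376274949528400
544808717447381276777437550624999 31719989880021710940200100589500

√295 = [17; 5,1,2,3,2,6,2,3,2,1,5,34, …], period ℓ=12 (even) → k=11
step 0: (17, 1)  from 17·(1,0) + (0,1)
…
step 2: (103, 6)  from 1·(86,5) + (17,1)
…
step 10: (355517, 20699)  from 1·(247414,14405) + (108103,6294)
step 11: (2024999, 117900)  from 5·(355517,20699) + (247414,14405)
fundamental: x₁=2024999, y₁=117900  (since 4100620950001 − 295·13900410000 = 1)
(2024999+117900√295)^2 = 8201241900001 + 477494764200√295
(2024999+117900√295)^3 = 33215013292518224999 + 1933852840020353700√295
(2024999+117900√295)^4 = 134520737404664024967600001 + 7832100134376274949528400√295
(2024999+117900√295)^5 = 544808717447381276777437550624999 + 31719989880021710940200100589500√295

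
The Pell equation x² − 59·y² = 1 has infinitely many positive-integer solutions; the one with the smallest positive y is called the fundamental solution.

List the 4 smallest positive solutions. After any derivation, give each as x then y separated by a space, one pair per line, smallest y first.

[7; 1,2,7,2,1,14] for √59; ℓ=6 ⇒ convergent index 5
a_0=7:  p_0=7·1+0=7,  q_0=7·0+1=1
a_1=1:  p_1=1·7+1=8,  q_1=1·1+0=1
…
a_4=2:  p_4=2·169+23=361,  q_4=2·22+3=47
a_5=1:  p_5=1·361+169=530,  q_5=1·47+22=69
fundamental: x₁=530, y₁=69  (since 280900 − 59·4761 = 1)
(530+69√59)^2 = 561799 + 73140√59
(530+69√59)^3 = 595506410 + 77528331√59
(530+69√59)^4 = 631236232801 + 82179957720√59

530 69
561799 73140
595506410 77528331
631236232801 82179957720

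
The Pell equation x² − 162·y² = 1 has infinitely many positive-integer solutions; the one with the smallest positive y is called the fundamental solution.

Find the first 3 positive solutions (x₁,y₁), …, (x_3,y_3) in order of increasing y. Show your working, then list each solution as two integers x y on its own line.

√162 = [12; 1,2,1,2,12,2,1,2,1,24, …], period ℓ=10 (even) → k=9
k=0  a_k=12  p_k/q_k = 12/1
k=1  a_k=1  p_k/q_k = 13/1
…
k=4  a_k=2  p_k/q_k = 140/11
k=5  a_k=12  p_k/q_k = 1731/136
k=6  a_k=2  p_k/q_k = 3602/283
k=7  a_k=1  p_k/q_k = 5333/419
k=8  a_k=2  p_k/q_k = 14268/1121
k=9  a_k=1  p_k/q_k = 19601/1540
(x₁, y₁) = (19601, 1540);  19601² − 162·1540² = 1 ✓
n=2: (19601,1540)∘(19601,1540) = (19601·19601+162·1540·1540, 19601·1540+1540·19601) = (768398401,60371080)
n=3: (768398401,60371080)∘(19601,1540) = (19601·768398401+162·1540·60371080, 19601·60371080+1540·768398401) = (30122754096401,2366667076620)

19601 1540
768398401 60371080
30122754096401 2366667076620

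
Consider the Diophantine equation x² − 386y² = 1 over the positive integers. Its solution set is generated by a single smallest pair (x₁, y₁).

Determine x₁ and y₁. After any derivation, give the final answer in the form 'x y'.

111555 5678

√386 = [19; 1,1,1,4,1,18,1,4,1,1,1,38, …], period ℓ=12 (even) → k=11
k=0  a_k=19  p_k/q_k = 19/1
k=1  a_k=1  p_k/q_k = 20/1
k=2  a_k=1  p_k/q_k = 39/2
k=3  a_k=1  p_k/q_k = 59/3
…
k=6  a_k=18  p_k/q_k = 6287/320
k=7  a_k=1  p_k/q_k = 6621/337
k=8  a_k=4  p_k/q_k = 32771/1668
k=9  a_k=1  p_k/q_k = 39392/2005
k=10  a_k=1  p_k/q_k = 72163/3673
k=11  a_k=1  p_k/q_k = 111555/5678
(x₁, y₁) = (111555, 5678);  111555² − 386·5678² = 1 ✓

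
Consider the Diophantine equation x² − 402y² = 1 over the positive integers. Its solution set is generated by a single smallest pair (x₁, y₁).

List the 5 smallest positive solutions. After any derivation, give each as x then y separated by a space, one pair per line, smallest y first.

401 20
321601 16040
257923601 12864060
206854406401 10316960080
165896976010001 8274189120100

√402 → a₀=20, period (20,40); ℓ=2 even so k=1
k=0  a_k=20  p_k/q_k = 20/1
k=1  a_k=20  p_k/q_k = 401/20
(x₁, y₁) = (401, 20);  401² − 402·20² = 1 ✓
(x_2, y_2) = (401·401 + 402·20·20, 401·20 + 20·401) = (321601, 16040)
(x_3, y_3) = (401·321601 + 402·20·16040, 401·16040 + 20·321601) = (257923601, 12864060)
(x_4, y_4) = (401·257923601 + 402·20·12864060, 401·12864060 + 20·257923601) = (206854406401, 10316960080)
(x_5, y_5) = (401·206854406401 + 402·20·10316960080, 401·10316960080 + 20·206854406401) = (165896976010001, 8274189120100)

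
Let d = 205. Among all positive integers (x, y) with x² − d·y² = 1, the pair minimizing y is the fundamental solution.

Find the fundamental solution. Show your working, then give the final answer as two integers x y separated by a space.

√205 → a₀=14, period (3,6,1,4,1,6,3,28); ℓ=8 even so k=7
step 0: (14, 1)  from 14·(1,0) + (0,1)
…
step 3: (315, 22)  from 1·(272,19) + (43,3)
…
step 5: (1847, 129)  from 1·(1532,107) + (315,22)
step 6: (12614, 881)  from 6·(1847,129) + (1532,107)
step 7: (39689, 2772)  from 3·(12614,881) + (1847,129)
fundamental: x₁=39689, y₁=2772  (since 1575216721 − 205·7683984 = 1)

39689 2772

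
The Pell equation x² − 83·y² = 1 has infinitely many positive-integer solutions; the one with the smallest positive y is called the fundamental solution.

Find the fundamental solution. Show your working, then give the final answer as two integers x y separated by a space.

82 9

d=83: √d = [9; 9,18] (ℓ=2, even), read p_1/q_1
step 0: (9, 1)  from 9·(1,0) + (0,1)
step 1: (82, 9)  from 9·(9,1) + (1,0)
fundamental: x₁=82, y₁=9  (since 6724 − 83·81 = 1)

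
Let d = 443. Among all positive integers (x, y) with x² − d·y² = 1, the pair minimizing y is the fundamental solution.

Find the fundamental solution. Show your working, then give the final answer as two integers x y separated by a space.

d=443: √d = [21; 21,42] (ℓ=2, even), read p_1/q_1
k=0  a_k=21  p_k/q_k = 21/1
k=1  a_k=21  p_k/q_k = 442/21
(x₁, y₁) = (442, 21);  442² − 443·21² = 1 ✓

442 21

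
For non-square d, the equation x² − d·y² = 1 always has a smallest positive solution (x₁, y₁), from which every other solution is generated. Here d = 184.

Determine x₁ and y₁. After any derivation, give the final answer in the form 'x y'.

√184 → a₀=13, period (1,1,3,2,1,2,1,2,3,1,1,26); ℓ=12 even so k=11
k=0  a_k=13  p_k/q_k = 13/1
k=1  a_k=1  p_k/q_k = 14/1
…
k=3  a_k=3  p_k/q_k = 95/7
k=4  a_k=2  p_k/q_k = 217/16
k=5  a_k=1  p_k/q_k = 312/23
k=6  a_k=2  p_k/q_k = 841/62
k=7  a_k=1  p_k/q_k = 1153/85
k=8  a_k=2  p_k/q_k = 3147/232
k=9  a_k=3  p_k/q_k = 10594/781
k=10  a_k=1  p_k/q_k = 13741/1013
k=11  a_k=1  p_k/q_k = 24335/1794
fundamental: x₁=24335, y₁=1794  (since 592192225 − 184·3218436 = 1)

24335 1794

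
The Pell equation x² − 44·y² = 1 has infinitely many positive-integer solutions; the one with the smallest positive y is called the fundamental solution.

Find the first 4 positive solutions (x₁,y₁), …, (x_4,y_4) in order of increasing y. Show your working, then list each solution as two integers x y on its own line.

√44 → a₀=6, period (1,1,1,2,1,1,1,12); ℓ=8 even so k=7
a_0=6:  p_0=6·1+0=6,  q_0=6·0+1=1
…
a_2=1:  p_2=1·7+6=13,  q_2=1·1+1=2
a_3=1:  p_3=1·13+7=20,  q_3=1·2+1=3
…
a_6=1:  p_6=1·73+53=126,  q_6=1·11+8=19
a_7=1:  p_7=1·126+73=199,  q_7=1·19+11=30
fundamental: x₁=199, y₁=30  (since 39601 − 44·900 = 1)
(199+30√44)^2 = 79201 + 11940√44
(199+30√44)^3 = 31521799 + 4752090√44
(199+30√44)^4 = 12545596801 + 1891319880√44

199 30
79201 11940
31521799 4752090
12545596801 1891319880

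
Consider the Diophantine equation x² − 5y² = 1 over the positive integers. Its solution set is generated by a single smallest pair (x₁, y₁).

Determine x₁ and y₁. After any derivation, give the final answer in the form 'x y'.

√5 = [2; 4, …], period ℓ=1 (odd) → k=1
k=0  a_k=2  p_k/q_k = 2/1
k=1  a_k=4  p_k/q_k = 9/4
fundamental: x₁=9, y₁=4  (since 81 − 5·16 = 1)

9 4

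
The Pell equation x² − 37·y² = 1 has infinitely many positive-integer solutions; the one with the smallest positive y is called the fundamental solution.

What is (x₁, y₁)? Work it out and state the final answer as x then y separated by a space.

[6; 12] for √37; ℓ=1 ⇒ convergent index 1
step 0: (6, 1)  from 6·(1,0) + (0,1)
step 1: (73, 12)  from 12·(6,1) + (1,0)
(x₁, y₁) = (73, 12);  73² − 37·12² = 1 ✓

73 12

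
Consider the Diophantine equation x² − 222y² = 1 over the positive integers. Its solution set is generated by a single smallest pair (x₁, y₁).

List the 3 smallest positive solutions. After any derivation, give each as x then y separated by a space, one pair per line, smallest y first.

√222 → a₀=14, period (1,8,1,28); ℓ=4 even so k=3
a_0=14:  p_0=14·1+0=14,  q_0=14·0+1=1
a_1=1:  p_1=1·14+1=15,  q_1=1·1+0=1
a_2=8:  p_2=8·15+14=134,  q_2=8·1+1=9
a_3=1:  p_3=1·134+15=149,  q_3=1·9+1=10
fundamental: x₁=149, y₁=10  (since 22201 − 222·100 = 1)
(x_2, y_2) = (149·149 + 222·10·10, 149·10 + 10·149) = (44401, 2980)
(x_3, y_3) = (149·44401 + 222·10·2980, 149·2980 + 10·44401) = (13231349, 888030)

149 10
44401 2980
13231349 888030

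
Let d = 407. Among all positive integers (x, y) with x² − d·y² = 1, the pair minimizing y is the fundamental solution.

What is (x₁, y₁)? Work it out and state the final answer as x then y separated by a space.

2663 132

d=407: √d = [20; 5,1,2,1,5,40] (ℓ=6, even), read p_5/q_5
i=0: a=20 ⇒ p=20, q=1
i=1: a=5 ⇒ p=101, q=5
i=2: a=1 ⇒ p=121, q=6
…
i=4: a=1 ⇒ p=464, q=23
i=5: a=5 ⇒ p=2663, q=132
fundamental: x₁=2663, y₁=132  (since 7091569 − 407·17424 = 1)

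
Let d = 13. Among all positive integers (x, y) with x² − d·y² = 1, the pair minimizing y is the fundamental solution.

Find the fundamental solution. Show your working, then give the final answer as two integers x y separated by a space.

√13 → a₀=3, period (1,1,1,1,6); ℓ=5 odd so k=9
step 0: (3, 1)  from 3·(1,0) + (0,1)
step 1: (4, 1)  from 1·(3,1) + (1,0)
…
step 4: (18, 5)  from 1·(11,3) + (7,2)
step 5: (119, 33)  from 6·(18,5) + (11,3)
…
step 8: (393, 109)  from 1·(256,71) + (137,38)
step 9: (649, 180)  from 1·(393,109) + (256,71)
fundamental: x₁=649, y₁=180  (since 421201 − 13·32400 = 1)

649 180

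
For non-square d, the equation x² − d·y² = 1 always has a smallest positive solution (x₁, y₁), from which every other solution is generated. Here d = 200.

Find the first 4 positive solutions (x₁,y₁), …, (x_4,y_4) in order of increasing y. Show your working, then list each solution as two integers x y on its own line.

d=200: √d = [14; 7,28] (ℓ=2, even), read p_1/q_1
step 0: (14, 1)  from 14·(1,0) + (0,1)
step 1: (99, 7)  from 7·(14,1) + (1,0)
→ (99, 7).  Check: 99²=9801, 200·7²=9800, difference 1.
n=2: (99,7)∘(99,7) = (99·99+200·7·7, 99·7+7·99) = (19601,1386)
n=3: (19601,1386)∘(99,7) = (99·19601+200·7·1386, 99·1386+7·19601) = (3880899,274421)
n=4: (3880899,274421)∘(99,7) = (99·3880899+200·7·274421, 99·274421+7·3880899) = (768398401,54333972)

99 7
19601 1386
3880899 274421
768398401 54333972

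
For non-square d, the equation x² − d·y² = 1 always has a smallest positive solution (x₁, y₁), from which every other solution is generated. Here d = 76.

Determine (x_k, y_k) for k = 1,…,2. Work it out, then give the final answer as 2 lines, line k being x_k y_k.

√76 = [8; 1,2,1,1,5,4,5,1,1,2,1,16, …], period ℓ=12 (even) → k=11
k=0  a_k=8  p_k/q_k = 8/1
…
k=2  a_k=2  p_k/q_k = 26/3
k=3  a_k=1  p_k/q_k = 35/4
k=4  a_k=1  p_k/q_k = 61/7
…
k=6  a_k=4  p_k/q_k = 1421/163
k=7  a_k=5  p_k/q_k = 7445/854
k=8  a_k=1  p_k/q_k = 8866/1017
k=9  a_k=1  p_k/q_k = 16311/1871
k=10  a_k=2  p_k/q_k = 41488/4759
k=11  a_k=1  p_k/q_k = 57799/6630
→ (57799, 6630).  Check: 57799²=3340724401, 76·6630²=3340724400, difference 1.
n=2: (57799,6630)∘(57799,6630) = (57799·57799+76·6630·6630, 57799·6630+6630·57799) = (6681448801,766414740)

57799 6630
6681448801 766414740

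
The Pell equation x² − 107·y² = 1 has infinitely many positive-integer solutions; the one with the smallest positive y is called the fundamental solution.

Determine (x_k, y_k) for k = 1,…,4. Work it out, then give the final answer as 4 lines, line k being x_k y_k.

√107 → a₀=10, period (2,1,9,1,2,20); ℓ=6 even so k=5
i=0: a=10 ⇒ p=10, q=1
…
i=3: a=9 ⇒ p=300, q=29
i=4: a=1 ⇒ p=331, q=32
i=5: a=2 ⇒ p=962, q=93
(x₁, y₁) = (962, 93);  962² − 107·93² = 1 ✓
k=2:  x_2 = 962·962+107·93·93 = 1850887,  y_2 = 962·93+93·962 = 178932
k=3:  x_3 = 962·1850887+107·93·178932 = 3561105626,  y_3 = 962·178932+93·1850887 = 344265075
k=4:  x_4 = 962·3561105626+107·93·344265075 = 6851565373537,  y_4 = 962·344265075+93·3561105626 = 662365825368

962 93
1850887 178932
3561105626 344265075
6851565373537 662365825368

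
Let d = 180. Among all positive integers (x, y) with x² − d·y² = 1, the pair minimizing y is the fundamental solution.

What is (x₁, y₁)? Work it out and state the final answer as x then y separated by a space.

[13; 2,2,2,26] for √180; ℓ=4 ⇒ convergent index 3
step 0: (13, 1)  from 13·(1,0) + (0,1)
…
step 2: (67, 5)  from 2·(27,2) + (13,1)
step 3: (161, 12)  from 2·(67,5) + (27,2)
fundamental: x₁=161, y₁=12  (since 25921 − 180·144 = 1)

161 12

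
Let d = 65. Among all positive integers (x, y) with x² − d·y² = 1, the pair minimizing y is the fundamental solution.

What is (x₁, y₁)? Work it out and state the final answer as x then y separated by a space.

d=65: √d = [8; 16] (ℓ=1, odd), read p_1/q_1
i=0: a=8 ⇒ p=8, q=1
i=1: a=16 ⇒ p=129, q=16
(x₁, y₁) = (129, 16);  129² − 65·16² = 1 ✓

129 16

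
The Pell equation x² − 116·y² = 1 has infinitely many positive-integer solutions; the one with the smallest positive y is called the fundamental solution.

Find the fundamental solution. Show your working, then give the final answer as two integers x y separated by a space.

√116 = [10; 1,3,2,1,4,1,2,3,1,20, …], period ℓ=10 (even) → k=9
k=0  a_k=10  p_k/q_k = 10/1
…
k=8  a_k=3  p_k/q_k = 7550/701
k=9  a_k=1  p_k/q_k = 9801/910
fundamental: x₁=9801, y₁=910  (since 96059601 − 116·828100 = 1)

9801 910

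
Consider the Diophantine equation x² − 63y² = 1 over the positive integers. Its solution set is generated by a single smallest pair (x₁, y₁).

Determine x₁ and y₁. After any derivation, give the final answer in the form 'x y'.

8 1

[7; 1,14] for √63; ℓ=2 ⇒ convergent index 1
i=0: a=7 ⇒ p=7, q=1
i=1: a=1 ⇒ p=8, q=1
→ (8, 1).  Check: 8²=64, 63·1²=63, difference 1.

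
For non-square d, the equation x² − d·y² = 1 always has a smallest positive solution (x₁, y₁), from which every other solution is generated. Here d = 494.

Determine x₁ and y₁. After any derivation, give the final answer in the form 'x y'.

73035 3286

d=494: √d = [22; 4,2,2,1,2,1,2,2,4,44] (ℓ=10, even), read p_9/q_9
k=0  a_k=22  p_k/q_k = 22/1
…
k=4  a_k=1  p_k/q_k = 689/31
…
k=6  a_k=1  p_k/q_k = 2556/115
k=7  a_k=2  p_k/q_k = 6979/314
k=8  a_k=2  p_k/q_k = 16514/743
k=9  a_k=4  p_k/q_k = 73035/3286
→ (73035, 3286).  Check: 73035²=5334111225, 494·3286²=5334111224, difference 1.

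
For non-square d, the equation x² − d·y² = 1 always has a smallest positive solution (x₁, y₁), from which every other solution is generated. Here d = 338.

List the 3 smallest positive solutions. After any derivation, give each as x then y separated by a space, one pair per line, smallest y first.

114243 6214
26102926097 1419812004
5964153172084899 324407165539730

√338 → a₀=18, period (2,1,1,2,36); ℓ=5 odd so k=9
i=0: a=18 ⇒ p=18, q=1
…
i=5: a=36 ⇒ p=8696, q=473
…
i=8: a=1 ⇒ p=43958, q=2391
i=9: a=2 ⇒ p=114243, q=6214
(x₁, y₁) = (114243, 6214);  114243² − 338·6214² = 1 ✓
n=2: (114243,6214)∘(114243,6214) = (114243·114243+338·6214·6214, 114243·6214+6214·114243) = (26102926097,1419812004)
n=3: (26102926097,1419812004)∘(114243,6214) = (114243·26102926097+338·6214·1419812004, 114243·1419812004+6214·26102926097) = (5964153172084899,324407165539730)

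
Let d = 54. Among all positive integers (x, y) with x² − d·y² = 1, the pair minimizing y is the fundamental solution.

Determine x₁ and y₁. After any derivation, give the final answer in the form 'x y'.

485 66

√54 → a₀=7, period (2,1,6,1,2,14); ℓ=6 even so k=5
a_0=7:  p_0=7·1+0=7,  q_0=7·0+1=1
…
a_2=1:  p_2=1·15+7=22,  q_2=1·2+1=3
…
a_4=1:  p_4=1·147+22=169,  q_4=1·20+3=23
a_5=2:  p_5=2·169+147=485,  q_5=2·23+20=66
fundamental: x₁=485, y₁=66  (since 235225 − 54·4356 = 1)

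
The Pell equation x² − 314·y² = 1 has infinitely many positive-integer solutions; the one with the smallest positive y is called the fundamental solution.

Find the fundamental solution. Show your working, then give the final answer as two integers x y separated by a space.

392499 22150

√314 → a₀=17, period (1,2,1,1,2,1,34); ℓ=7 odd so k=13
step 0: (17, 1)  from 17·(1,0) + (0,1)
step 1: (18, 1)  from 1·(17,1) + (1,0)
step 2: (53, 3)  from 2·(18,1) + (17,1)
step 3: (71, 4)  from 1·(53,3) + (18,1)
step 4: (124, 7)  from 1·(71,4) + (53,3)
step 5: (319, 18)  from 2·(124,7) + (71,4)
step 6: (443, 25)  from 1·(319,18) + (124,7)
…
step 10: (62853, 3547)  from 1·(47029,2654) + (15824,893)
step 11: (109882, 6201)  from 1·(62853,3547) + (47029,2654)
step 12: (282617, 15949)  from 2·(109882,6201) + (62853,3547)
step 13: (392499, 22150)  from 1·(282617,15949) + (109882,6201)
fundamental: x₁=392499, y₁=22150  (since 154055465001 − 314·490622500 = 1)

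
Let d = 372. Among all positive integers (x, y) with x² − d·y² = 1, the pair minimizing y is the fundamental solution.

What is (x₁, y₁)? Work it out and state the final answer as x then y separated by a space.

√372 = [19; 3,2,12,2,3,38, …], period ℓ=6 (even) → k=5
k=0  a_k=19  p_k/q_k = 19/1
k=1  a_k=3  p_k/q_k = 58/3
k=2  a_k=2  p_k/q_k = 135/7
k=3  a_k=12  p_k/q_k = 1678/87
k=4  a_k=2  p_k/q_k = 3491/181
k=5  a_k=3  p_k/q_k = 12151/630
→ (12151, 630).  Check: 12151²=147646801, 372·630²=147646800, difference 1.

12151 630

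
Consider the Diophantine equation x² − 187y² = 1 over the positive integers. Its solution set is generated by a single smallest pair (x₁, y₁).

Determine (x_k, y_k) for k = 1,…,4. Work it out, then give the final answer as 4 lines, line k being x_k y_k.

1682 123
5658247 413772
19034341226 1391928885
64031518226017 4682448355368

√187 → a₀=13, period (1,2,13,2,1,26); ℓ=6 even so k=5
i=0: a=13 ⇒ p=13, q=1
…
i=4: a=2 ⇒ p=1135, q=83
i=5: a=1 ⇒ p=1682, q=123
fundamental: x₁=1682, y₁=123  (since 2829124 − 187·15129 = 1)
k=2:  x_2 = 1682·1682+187·123·123 = 5658247,  y_2 = 1682·123+123·1682 = 413772
k=3:  x_3 = 1682·5658247+187·123·413772 = 19034341226,  y_3 = 1682·413772+123·5658247 = 1391928885
k=4:  x_4 = 1682·19034341226+187·123·1391928885 = 64031518226017,  y_4 = 1682·1391928885+123·19034341226 = 4682448355368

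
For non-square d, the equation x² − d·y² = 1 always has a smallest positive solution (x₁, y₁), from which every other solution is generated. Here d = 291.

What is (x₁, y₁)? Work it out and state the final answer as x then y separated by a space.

d=291: √d = [17; 17,34] (ℓ=2, even), read p_1/q_1
i=0: a=17 ⇒ p=17, q=1
i=1: a=17 ⇒ p=290, q=17
fundamental: x₁=290, y₁=17  (since 84100 − 291·289 = 1)

290 17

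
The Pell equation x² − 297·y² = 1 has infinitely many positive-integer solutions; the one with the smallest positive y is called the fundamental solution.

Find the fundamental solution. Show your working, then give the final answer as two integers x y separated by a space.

d=297: √d = [17; 4,3,1,1,2,1,1,3,4,34] (ℓ=10, even), read p_9/q_9
i=0: a=17 ⇒ p=17, q=1
i=1: a=4 ⇒ p=69, q=4
i=2: a=3 ⇒ p=224, q=13
…
i=4: a=1 ⇒ p=517, q=30
i=5: a=2 ⇒ p=1327, q=77
…
i=8: a=3 ⇒ p=11357, q=659
i=9: a=4 ⇒ p=48599, q=2820
→ (48599, 2820).  Check: 48599²=2361862801, 297·2820²=2361862800, difference 1.

48599 2820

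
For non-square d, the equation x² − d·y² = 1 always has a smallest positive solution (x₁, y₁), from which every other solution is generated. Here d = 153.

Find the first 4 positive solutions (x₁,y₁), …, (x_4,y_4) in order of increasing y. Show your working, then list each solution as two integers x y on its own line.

√153 → a₀=12, period (2,1,2,2,2,1,2,24); ℓ=8 even so k=7
step 0: (12, 1)  from 12·(1,0) + (0,1)
…
step 2: (37, 3)  from 1·(25,2) + (12,1)
step 3: (99, 8)  from 2·(37,3) + (25,2)
…
step 5: (569, 46)  from 2·(235,19) + (99,8)
step 6: (804, 65)  from 1·(569,46) + (235,19)
step 7: (2177, 176)  from 2·(804,65) + (569,46)
(x₁, y₁) = (2177, 176);  2177² − 153·176² = 1 ✓
n=2: (2177,176)∘(2177,176) = (2177·2177+153·176·176, 2177·176+176·2177) = (9478657,766304)
n=3: (9478657,766304)∘(2177,176) = (2177·9478657+153·176·766304, 2177·766304+176·9478657) = (41270070401,3336487440)
n=4: (41270070401,3336487440)∘(2177,176) = (2177·41270070401+153·176·3336487440, 2177·3336487440+176·41270070401) = (179689877047297,14527065547456)

2177 176
9478657 766304
41270070401 3336487440
179689877047297 14527065547456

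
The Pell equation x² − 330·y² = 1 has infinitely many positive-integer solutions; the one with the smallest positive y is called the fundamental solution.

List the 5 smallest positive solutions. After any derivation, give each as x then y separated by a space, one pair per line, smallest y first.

√330 = [18; 6,36, …], period ℓ=2 (even) → k=1
k=0  a_k=18  p_k/q_k = 18/1
k=1  a_k=6  p_k/q_k = 109/6
→ (109, 6).  Check: 109²=11881, 330·6²=11880, difference 1.
(x_2, y_2) = (109·109 + 330·6·6, 109·6 + 6·109) = (23761, 1308)
(x_3, y_3) = (109·23761 + 330·6·1308, 109·1308 + 6·23761) = (5179789, 285138)
(x_4, y_4) = (109·5179789 + 330·6·285138, 109·285138 + 6·5179789) = (1129170241, 62158776)
(x_5, y_5) = (109·1129170241 + 330·6·62158776, 109·62158776 + 6·1129170241) = (246153932749, 13550328030)

109 6
23761 1308
5179789 285138
1129170241 62158776
246153932749 13550328030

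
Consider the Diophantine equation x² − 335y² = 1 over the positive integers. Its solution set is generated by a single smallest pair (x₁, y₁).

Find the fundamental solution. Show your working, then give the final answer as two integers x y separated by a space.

604 33

[18; 3,3,3,36] for √335; ℓ=4 ⇒ convergent index 3
a_0=18:  p_0=18·1+0=18,  q_0=18·0+1=1
…
a_2=3:  p_2=3·55+18=183,  q_2=3·3+1=10
a_3=3:  p_3=3·183+55=604,  q_3=3·10+3=33
→ (604, 33).  Check: 604²=364816, 335·33²=364815, difference 1.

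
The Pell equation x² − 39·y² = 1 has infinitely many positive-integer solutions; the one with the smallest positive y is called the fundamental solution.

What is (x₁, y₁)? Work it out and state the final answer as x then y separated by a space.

d=39: √d = [6; 4,12] (ℓ=2, even), read p_1/q_1
i=0: a=6 ⇒ p=6, q=1
i=1: a=4 ⇒ p=25, q=4
fundamental: x₁=25, y₁=4  (since 625 − 39·16 = 1)

25 4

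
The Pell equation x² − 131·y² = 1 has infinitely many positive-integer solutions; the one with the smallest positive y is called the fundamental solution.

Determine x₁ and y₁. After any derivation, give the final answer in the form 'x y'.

√131 = [11; 2,4,11,4,2,22, …], period ℓ=6 (even) → k=5
k=0  a_k=11  p_k/q_k = 11/1
k=1  a_k=2  p_k/q_k = 23/2
k=2  a_k=4  p_k/q_k = 103/9
k=3  a_k=11  p_k/q_k = 1156/101
k=4  a_k=4  p_k/q_k = 4727/413
k=5  a_k=2  p_k/q_k = 10610/927
(x₁, y₁) = (10610, 927);  10610² − 131·927² = 1 ✓

10610 927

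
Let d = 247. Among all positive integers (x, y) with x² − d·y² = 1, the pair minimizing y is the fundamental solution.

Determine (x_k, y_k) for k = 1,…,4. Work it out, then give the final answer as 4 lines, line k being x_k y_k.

√247 = [15; 1,2,1,1,9,1,9,1,1,2,1,30, …], period ℓ=12 (even) → k=11
k=0  a_k=15  p_k/q_k = 15/1
k=1  a_k=1  p_k/q_k = 16/1
…
k=3  a_k=1  p_k/q_k = 63/4
…
k=5  a_k=9  p_k/q_k = 1053/67
k=6  a_k=1  p_k/q_k = 1163/74
k=7  a_k=9  p_k/q_k = 11520/733
k=8  a_k=1  p_k/q_k = 12683/807
k=9  a_k=1  p_k/q_k = 24203/1540
k=10  a_k=2  p_k/q_k = 61089/3887
k=11  a_k=1  p_k/q_k = 85292/5427
(x₁, y₁) = (85292, 5427);  85292² − 247·5427² = 1 ✓
(x_2, y_2) = (85292·85292 + 247·5427·5427, 85292·5427 + 5427·85292) = (14549450527, 925759368)
(x_3, y_3) = (85292·14549450527 + 247·5427·925759368, 85292·925759368 + 5427·14549450527) = (2481903468612476, 157919736025485)
(x_4, y_4) = (85292·2481903468612476 + 247·5427·157919736025485, 85292·157919736025485 + 5427·2481903468612476) = (423373021275241155457, 26938580249245573872)

85292 5427
14549450527 925759368
2481903468612476 157919736025485
423373021275241155457 26938580249245573872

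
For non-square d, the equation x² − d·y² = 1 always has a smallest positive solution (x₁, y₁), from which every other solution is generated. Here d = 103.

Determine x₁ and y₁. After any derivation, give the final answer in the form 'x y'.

[10; 6,1,2,1,1,9,1,1,2,1,6,20] for √103; ℓ=12 ⇒ convergent index 11
k=0  a_k=10  p_k/q_k = 10/1
…
k=2  a_k=1  p_k/q_k = 71/7
k=3  a_k=2  p_k/q_k = 203/20
k=4  a_k=1  p_k/q_k = 274/27
…
k=8  a_k=1  p_k/q_k = 9611/947
k=9  a_k=2  p_k/q_k = 24266/2391
k=10  a_k=1  p_k/q_k = 33877/3338
k=11  a_k=6  p_k/q_k = 227528/22419
fundamental: x₁=227528, y₁=22419  (since 51768990784 − 103·502611561 = 1)

227528 22419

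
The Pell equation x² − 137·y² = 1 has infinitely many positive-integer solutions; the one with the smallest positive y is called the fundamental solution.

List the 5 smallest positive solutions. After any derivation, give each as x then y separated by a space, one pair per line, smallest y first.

6083073 519712
74007554246657 6322892069952
900386710067742990849 76925228065277725280
10954236171143757109591351297 935883555725460013412300928
133270836576615035597116312473600513 11386095977955005515107946008258208

d=137: √d = [11; 1,2,2,1,1,2,2,1,22] (ℓ=9, odd), read p_17/q_17
k=0  a_k=11  p_k/q_k = 11/1
k=1  a_k=1  p_k/q_k = 12/1
…
k=4  a_k=1  p_k/q_k = 117/10
k=5  a_k=1  p_k/q_k = 199/17
k=6  a_k=2  p_k/q_k = 515/44
…
k=8  a_k=1  p_k/q_k = 1744/149
k=9  a_k=22  p_k/q_k = 39597/3383
…
k=11  a_k=2  p_k/q_k = 122279/10447
k=12  a_k=2  p_k/q_k = 285899/24426
k=13  a_k=1  p_k/q_k = 408178/34873
k=14  a_k=1  p_k/q_k = 694077/59299
…
k=16  a_k=2  p_k/q_k = 4286741/366241
k=17  a_k=1  p_k/q_k = 6083073/519712
→ (6083073, 519712).  Check: 6083073²=37003777123329, 137·519712²=37003777123328, difference 1.
(6083073+519712√137)^2 = 74007554246657 + 6322892069952√137
(6083073+519712√137)^3 = 900386710067742990849 + 76925228065277725280√137
(6083073+519712√137)^4 = 10954236171143757109591351297 + 935883555725460013412300928√137
(6083073+519712√137)^5 = 133270836576615035597116312473600513 + 11386095977955005515107946008258208√137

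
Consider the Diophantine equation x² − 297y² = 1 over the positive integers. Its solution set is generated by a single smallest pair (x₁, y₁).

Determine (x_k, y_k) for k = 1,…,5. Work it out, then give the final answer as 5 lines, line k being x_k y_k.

48599 2820
4723725601 274098360
459136680917399 26641812392460
44627167107085622401 2589530880648228720
4337671388015371645214999 251697222510604722734100

[17; 4,3,1,1,2,1,1,3,4,34] for √297; ℓ=10 ⇒ convergent index 9
k=0  a_k=17  p_k/q_k = 17/1
k=1  a_k=4  p_k/q_k = 69/4
k=2  a_k=3  p_k/q_k = 224/13
k=3  a_k=1  p_k/q_k = 293/17
k=4  a_k=1  p_k/q_k = 517/30
…
k=6  a_k=1  p_k/q_k = 1844/107
k=7  a_k=1  p_k/q_k = 3171/184
k=8  a_k=3  p_k/q_k = 11357/659
k=9  a_k=4  p_k/q_k = 48599/2820
(x₁, y₁) = (48599, 2820);  48599² − 297·2820² = 1 ✓
k=2:  x_2 = 48599·48599+297·2820·2820 = 4723725601,  y_2 = 48599·2820+2820·48599 = 274098360
k=3:  x_3 = 48599·4723725601+297·2820·274098360 = 459136680917399,  y_3 = 48599·274098360+2820·4723725601 = 26641812392460
k=4:  x_4 = 48599·459136680917399+297·2820·26641812392460 = 44627167107085622401,  y_4 = 48599·26641812392460+2820·459136680917399 = 2589530880648228720
k=5:  x_5 = 48599·44627167107085622401+297·2820·2589530880648228720 = 4337671388015371645214999,  y_5 = 48599·2589530880648228720+2820·44627167107085622401 = 251697222510604722734100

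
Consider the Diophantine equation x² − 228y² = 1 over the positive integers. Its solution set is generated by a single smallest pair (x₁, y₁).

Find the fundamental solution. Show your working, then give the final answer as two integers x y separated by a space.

151 10

d=228: √d = [15; 10,30] (ℓ=2, even), read p_1/q_1
k=0  a_k=15  p_k/q_k = 15/1
k=1  a_k=10  p_k/q_k = 151/10
→ (151, 10).  Check: 151²=22801, 228·10²=22800, difference 1.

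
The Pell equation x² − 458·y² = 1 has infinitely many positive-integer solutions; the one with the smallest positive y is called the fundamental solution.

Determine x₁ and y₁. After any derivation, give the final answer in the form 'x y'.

[21; 2,2,42] for √458; ℓ=3 ⇒ convergent index 5
a_0=21:  p_0=21·1+0=21,  q_0=21·0+1=1
…
a_3=42:  p_3=42·107+43=4537,  q_3=42·5+2=212
a_4=2:  p_4=2·4537+107=9181,  q_4=2·212+5=429
a_5=2:  p_5=2·9181+4537=22899,  q_5=2·429+212=1070
fundamental: x₁=22899, y₁=1070  (since 524364201 − 458·1144900 = 1)

22899 1070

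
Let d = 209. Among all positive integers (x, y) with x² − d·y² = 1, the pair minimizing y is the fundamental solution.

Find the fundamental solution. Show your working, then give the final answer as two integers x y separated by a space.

46551 3220

√209 = [14; 2,5,3,2,3,5,2,28, …], period ℓ=8 (even) → k=7
step 0: (14, 1)  from 14·(1,0) + (0,1)
…
step 3: (506, 35)  from 3·(159,11) + (29,2)
…
step 5: (4019, 278)  from 3·(1171,81) + (506,35)
step 6: (21266, 1471)  from 5·(4019,278) + (1171,81)
step 7: (46551, 3220)  from 2·(21266,1471) + (4019,278)
fundamental: x₁=46551, y₁=3220  (since 2166995601 − 209·10368400 = 1)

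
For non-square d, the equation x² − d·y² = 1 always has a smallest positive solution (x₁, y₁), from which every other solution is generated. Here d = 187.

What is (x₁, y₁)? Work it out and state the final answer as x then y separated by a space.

√187 = [13; 1,2,13,2,1,26, …], period ℓ=6 (even) → k=5
k=0  a_k=13  p_k/q_k = 13/1
…
k=2  a_k=2  p_k/q_k = 41/3
k=3  a_k=13  p_k/q_k = 547/40
k=4  a_k=2  p_k/q_k = 1135/83
k=5  a_k=1  p_k/q_k = 1682/123
(x₁, y₁) = (1682, 123);  1682² − 187·123² = 1 ✓

1682 123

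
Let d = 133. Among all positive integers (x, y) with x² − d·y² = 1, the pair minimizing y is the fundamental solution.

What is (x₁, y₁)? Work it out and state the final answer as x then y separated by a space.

[11; 1,1,7,5,1,…,1,1,22] for √133; ℓ=16 ⇒ convergent index 15
i=0: a=11 ⇒ p=11, q=1
i=1: a=1 ⇒ p=12, q=1
…
i=3: a=7 ⇒ p=173, q=15
…
i=5: a=1 ⇒ p=1061, q=92
…
i=7: a=1 ⇒ p=3010, q=261
…
i=9: a=1 ⇒ p=10979, q=952
i=10: a=1 ⇒ p=18948, q=1643
i=11: a=1 ⇒ p=29927, q=2595
…
i=14: a=1 ⇒ p=1378591, q=119539
i=15: a=1 ⇒ p=2588599, q=224460
fundamental: x₁=2588599, y₁=224460  (since 6700844782801 − 133·50382291600 = 1)

2588599 224460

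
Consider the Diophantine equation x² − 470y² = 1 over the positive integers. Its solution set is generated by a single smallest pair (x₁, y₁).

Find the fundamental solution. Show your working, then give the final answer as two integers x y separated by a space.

1691 78

d=470: √d = [21; 1,2,8,2,1,42] (ℓ=6, even), read p_5/q_5
step 0: (21, 1)  from 21·(1,0) + (0,1)
…
step 4: (1149, 53)  from 2·(542,25) + (65,3)
step 5: (1691, 78)  from 1·(1149,53) + (542,25)
(x₁, y₁) = (1691, 78);  1691² − 470·78² = 1 ✓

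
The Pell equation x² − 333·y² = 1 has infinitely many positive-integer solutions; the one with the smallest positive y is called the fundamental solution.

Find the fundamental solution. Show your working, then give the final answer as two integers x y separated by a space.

73 4

√333 → a₀=18, period (4,36); ℓ=2 even so k=1
a_0=18:  p_0=18·1+0=18,  q_0=18·0+1=1
a_1=4:  p_1=4·18+1=73,  q_1=4·1+0=4
(x₁, y₁) = (73, 4);  73² − 333·4² = 1 ✓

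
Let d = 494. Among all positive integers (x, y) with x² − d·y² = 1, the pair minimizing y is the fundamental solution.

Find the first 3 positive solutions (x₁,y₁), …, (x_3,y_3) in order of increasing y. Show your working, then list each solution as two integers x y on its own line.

73035 3286
10668222449 479986020
1558307253052395 70111557938114

√494 → a₀=22, period (4,2,2,1,2,1,2,2,4,44); ℓ=10 even so k=9
i=0: a=22 ⇒ p=22, q=1
i=1: a=4 ⇒ p=89, q=4
…
i=3: a=2 ⇒ p=489, q=22
…
i=5: a=2 ⇒ p=1867, q=84
…
i=8: a=2 ⇒ p=16514, q=743
i=9: a=4 ⇒ p=73035, q=3286
(x₁, y₁) = (73035, 3286);  73035² − 494·3286² = 1 ✓
n=2: (73035,3286)∘(73035,3286) = (73035·73035+494·3286·3286, 73035·3286+3286·73035) = (10668222449,479986020)
n=3: (10668222449,479986020)∘(73035,3286) = (73035·10668222449+494·3286·479986020, 73035·479986020+3286·10668222449) = (1558307253052395,70111557938114)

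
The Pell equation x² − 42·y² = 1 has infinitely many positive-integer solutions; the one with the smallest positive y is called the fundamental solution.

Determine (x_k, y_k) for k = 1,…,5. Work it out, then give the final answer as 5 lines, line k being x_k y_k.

√42 = [6; 2,12, …], period ℓ=2 (even) → k=1
step 0: (6, 1)  from 6·(1,0) + (0,1)
step 1: (13, 2)  from 2·(6,1) + (1,0)
(x₁, y₁) = (13, 2);  13² − 42·2² = 1 ✓
n=2: (13,2)∘(13,2) = (13·13+42·2·2, 13·2+2·13) = (337,52)
n=3: (337,52)∘(13,2) = (13·337+42·2·52, 13·52+2·337) = (8749,1350)
n=4: (8749,1350)∘(13,2) = (13·8749+42·2·1350, 13·1350+2·8749) = (227137,35048)
n=5: (227137,35048)∘(13,2) = (13·227137+42·2·35048, 13·35048+2·227137) = (5896813,909898)

13 2
337 52
8749 1350
227137 35048
5896813 909898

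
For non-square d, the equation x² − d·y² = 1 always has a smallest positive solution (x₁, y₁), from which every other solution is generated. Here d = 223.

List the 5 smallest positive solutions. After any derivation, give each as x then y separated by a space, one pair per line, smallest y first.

√223 → a₀=14, period (1,13,1,28); ℓ=4 even so k=3
a_0=14:  p_0=14·1+0=14,  q_0=14·0+1=1
…
a_2=13:  p_2=13·15+14=209,  q_2=13·1+1=14
a_3=1:  p_3=1·209+15=224,  q_3=1·14+1=15
(x₁, y₁) = (224, 15);  224² − 223·15² = 1 ✓
k=2:  x_2 = 224·224+223·15·15 = 100351,  y_2 = 224·15+15·224 = 6720
k=3:  x_3 = 224·100351+223·15·6720 = 44957024,  y_3 = 224·6720+15·100351 = 3010545
k=4:  x_4 = 224·44957024+223·15·3010545 = 20140646401,  y_4 = 224·3010545+15·44957024 = 1348717440
k=5:  x_5 = 224·20140646401+223·15·1348717440 = 9022964630624,  y_5 = 224·1348717440+15·20140646401 = 604222402575

224 15
100351 6720
44957024 3010545
20140646401 1348717440
9022964630624 604222402575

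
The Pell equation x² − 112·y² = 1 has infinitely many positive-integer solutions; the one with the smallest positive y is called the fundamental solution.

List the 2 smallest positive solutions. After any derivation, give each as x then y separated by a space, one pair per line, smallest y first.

√112 = [10; 1,1,2,1,1,20, …], period ℓ=6 (even) → k=5
i=0: a=10 ⇒ p=10, q=1
i=1: a=1 ⇒ p=11, q=1
i=2: a=1 ⇒ p=21, q=2
i=3: a=2 ⇒ p=53, q=5
i=4: a=1 ⇒ p=74, q=7
i=5: a=1 ⇒ p=127, q=12
fundamental: x₁=127, y₁=12  (since 16129 − 112·144 = 1)
n=2: (127,12)∘(127,12) = (127·127+112·12·12, 127·12+12·127) = (32257,3048)

127 12
32257 3048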